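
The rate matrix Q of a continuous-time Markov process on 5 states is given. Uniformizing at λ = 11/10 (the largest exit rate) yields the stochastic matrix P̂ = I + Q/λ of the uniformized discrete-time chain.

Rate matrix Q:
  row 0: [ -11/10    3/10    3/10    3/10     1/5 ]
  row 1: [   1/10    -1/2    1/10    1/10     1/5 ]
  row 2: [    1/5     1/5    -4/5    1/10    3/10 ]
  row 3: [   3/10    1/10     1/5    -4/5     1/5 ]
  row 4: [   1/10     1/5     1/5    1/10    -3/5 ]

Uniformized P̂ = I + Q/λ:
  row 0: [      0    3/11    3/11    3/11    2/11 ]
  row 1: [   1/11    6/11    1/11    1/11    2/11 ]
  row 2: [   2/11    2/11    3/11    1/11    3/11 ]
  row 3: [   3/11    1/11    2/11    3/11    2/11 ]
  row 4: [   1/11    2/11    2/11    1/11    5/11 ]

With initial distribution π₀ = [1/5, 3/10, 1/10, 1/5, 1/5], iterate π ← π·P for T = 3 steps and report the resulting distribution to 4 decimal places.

t=0: π = [0.2000, 0.3000, 0.1000, 0.2000, 0.2000]
t=1: π = [0.1182, 0.2909, 0.1818, 0.1636, 0.2455]
t=2: π = [0.1264, 0.2835, 0.1826, 0.1421, 0.2653]
t=3: π = [0.1219, 0.2835, 0.1841, 0.1397, 0.2708]

π = [0.1219, 0.2835, 0.1841, 0.1397, 0.2708]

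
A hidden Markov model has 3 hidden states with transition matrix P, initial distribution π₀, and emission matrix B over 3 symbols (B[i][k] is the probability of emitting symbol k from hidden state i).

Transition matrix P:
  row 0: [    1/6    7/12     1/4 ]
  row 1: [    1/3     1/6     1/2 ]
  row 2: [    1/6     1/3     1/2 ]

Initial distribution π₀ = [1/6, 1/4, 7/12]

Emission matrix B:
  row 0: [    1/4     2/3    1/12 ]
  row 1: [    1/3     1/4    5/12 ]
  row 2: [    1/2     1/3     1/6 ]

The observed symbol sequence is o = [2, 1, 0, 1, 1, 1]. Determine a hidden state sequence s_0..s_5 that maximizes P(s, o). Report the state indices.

t=0: δ = [1.389e-02, 1.042e-01, 9.722e-02]  (obs o_0=2)
t=1: δ = [2.315e-02, 8.102e-03, 1.736e-02]  ψ = [1, 2, 1]  (obs o_1=1)
t=2: δ = [9.645e-04, 4.501e-03, 4.340e-03]  ψ = [0, 0, 2]  (obs o_2=0)
t=3: δ = [1.000e-03, 3.617e-04, 7.502e-04]  ψ = [1, 2, 1]  (obs o_3=1)
t=4: δ = [1.111e-04, 1.459e-04, 1.250e-04]  ψ = [0, 0, 2]  (obs o_4=1)
t=5: δ = [3.241e-05, 1.621e-05, 2.431e-05]  ψ = [1, 0, 1]  (obs o_5=1)
backtrack: best end state = 0; path = [1, 0, 1, 0, 1, 0]

path = [1, 0, 1, 0, 1, 0]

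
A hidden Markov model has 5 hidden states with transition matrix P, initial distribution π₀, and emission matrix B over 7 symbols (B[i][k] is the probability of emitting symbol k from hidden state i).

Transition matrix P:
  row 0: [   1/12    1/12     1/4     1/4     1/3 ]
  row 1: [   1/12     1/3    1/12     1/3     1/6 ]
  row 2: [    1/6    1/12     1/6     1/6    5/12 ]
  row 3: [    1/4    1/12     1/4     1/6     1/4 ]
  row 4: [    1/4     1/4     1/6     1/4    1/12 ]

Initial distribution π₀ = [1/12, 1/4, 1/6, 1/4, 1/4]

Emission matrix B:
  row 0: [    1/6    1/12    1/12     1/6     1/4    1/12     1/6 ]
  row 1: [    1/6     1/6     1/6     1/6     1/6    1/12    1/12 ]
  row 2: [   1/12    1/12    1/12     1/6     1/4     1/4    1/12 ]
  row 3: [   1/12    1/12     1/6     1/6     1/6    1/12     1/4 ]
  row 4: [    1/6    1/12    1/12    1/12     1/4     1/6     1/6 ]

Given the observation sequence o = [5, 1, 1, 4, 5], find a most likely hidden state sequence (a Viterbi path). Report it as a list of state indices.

path = [4, 1, 1, 3, 2]

t=0: δ = [6.944e-03, 2.083e-02, 4.167e-02, 2.083e-02, 4.167e-02]  (obs o_0=5)
t=1: δ = [8.681e-04, 1.736e-03, 5.787e-04, 8.681e-04, 1.447e-03]  ψ = [4, 4, 2, 4, 2]  (obs o_1=1)
t=2: δ = [3.014e-05, 9.645e-05, 2.009e-05, 4.823e-05, 2.411e-05]  ψ = [4, 1, 4, 1, 0]  (obs o_2=1)
t=3: δ = [3.014e-06, 5.358e-06, 3.014e-06, 5.358e-06, 4.019e-06]  ψ = [3, 1, 3, 1, 1]  (obs o_3=4)
t=4: δ = [1.116e-07, 1.488e-07, 3.349e-07, 1.488e-07, 2.233e-07]  ψ = [3, 1, 3, 1, 3]  (obs o_4=5)
backtrack: best end state = 2; path = [4, 1, 1, 3, 2]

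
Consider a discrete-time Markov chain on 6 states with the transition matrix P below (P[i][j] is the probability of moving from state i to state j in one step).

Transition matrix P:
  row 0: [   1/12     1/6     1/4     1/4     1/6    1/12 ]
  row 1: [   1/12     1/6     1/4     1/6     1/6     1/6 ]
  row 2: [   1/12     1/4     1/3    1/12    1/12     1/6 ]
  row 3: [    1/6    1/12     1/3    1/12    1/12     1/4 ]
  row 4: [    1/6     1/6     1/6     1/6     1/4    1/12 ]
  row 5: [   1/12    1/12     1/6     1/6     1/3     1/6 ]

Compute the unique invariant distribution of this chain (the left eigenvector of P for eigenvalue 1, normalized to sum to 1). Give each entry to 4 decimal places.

Balance equations π_j = Σ_i π_i·P[i][j]:
  π_0 = 1/12·π_0 + 1/12·π_1 + 1/12·π_2 + 1/6·π_3 + 1/6·π_4 + 1/12·π_5
  π_1 = 1/6·π_0 + 1/6·π_1 + 1/4·π_2 + 1/12·π_3 + 1/6·π_4 + 1/12·π_5
  π_2 = 1/4·π_0 + 1/4·π_1 + 1/3·π_2 + 1/3·π_3 + 1/6·π_4 + 1/6·π_5
  π_3 = 1/4·π_0 + 1/6·π_1 + 1/12·π_2 + 1/12·π_3 + 1/6·π_4 + 1/6·π_5
  π_4 = 1/6·π_0 + 1/6·π_1 + 1/12·π_2 + 1/12·π_3 + 1/4·π_4 + 1/3·π_5
  normalize: π_0 + π_1 + π_2 + π_3 + π_4 + π_5 = 1
Solving the linear system gives exactly π = [25097/228783, 12445/76261, 58525/228783, 32626/228783, 39755/228783, 11815/76261].

π = [0.1097, 0.1632, 0.2558, 0.1426, 0.1738, 0.1549]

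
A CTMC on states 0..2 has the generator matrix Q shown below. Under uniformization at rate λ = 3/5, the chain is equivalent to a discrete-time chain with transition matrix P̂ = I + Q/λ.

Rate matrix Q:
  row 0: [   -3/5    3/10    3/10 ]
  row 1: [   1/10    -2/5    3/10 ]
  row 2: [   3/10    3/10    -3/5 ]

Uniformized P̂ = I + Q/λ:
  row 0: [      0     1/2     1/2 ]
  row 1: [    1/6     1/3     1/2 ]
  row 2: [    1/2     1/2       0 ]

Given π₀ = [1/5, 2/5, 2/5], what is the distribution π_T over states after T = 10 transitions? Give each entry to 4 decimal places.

t=0: π = [0.2000, 0.4000, 0.4000]
t=1: π = [0.2667, 0.4333, 0.3000]
t=2: π = [0.2222, 0.4278, 0.3500]
t=3: π = [0.2463, 0.4287, 0.3250]
t=4: π = [0.2340, 0.4285, 0.3375]
t=5: π = [0.2402, 0.4286, 0.3313]
t=6: π = [0.2371, 0.4286, 0.3344]
t=7: π = [0.2386, 0.4286, 0.3328]
t=8: π = [0.2378, 0.4286, 0.3336]
t=9: π = [0.2382, 0.4286, 0.3332]
t=10: π = [0.2380, 0.4286, 0.3334]

π = [0.2380, 0.4286, 0.3334]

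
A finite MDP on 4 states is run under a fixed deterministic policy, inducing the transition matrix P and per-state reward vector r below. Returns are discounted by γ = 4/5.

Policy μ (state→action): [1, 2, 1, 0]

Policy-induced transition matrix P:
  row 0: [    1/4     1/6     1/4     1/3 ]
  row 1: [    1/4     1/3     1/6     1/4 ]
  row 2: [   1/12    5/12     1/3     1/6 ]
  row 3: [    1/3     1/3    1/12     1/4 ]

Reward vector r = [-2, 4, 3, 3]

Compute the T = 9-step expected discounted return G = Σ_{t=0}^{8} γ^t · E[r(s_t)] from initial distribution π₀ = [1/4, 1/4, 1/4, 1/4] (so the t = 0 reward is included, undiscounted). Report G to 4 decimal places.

t=0: π = [0.2500, 0.2500, 0.2500, 0.2500], E[r] = 2.0000, γ^t·E[r] = 2.000000, running G = 2.000000
t=1: π = [0.2292, 0.3125, 0.2083, 0.2500], E[r] = 2.1667, γ^t·E[r] = 1.733333, running G = 3.733333
t=2: π = [0.2361, 0.3125, 0.1997, 0.2517], E[r] = 2.1319, γ^t·E[r] = 1.364444, running G = 5.097778
t=3: π = [0.2377, 0.3106, 0.1986, 0.2530], E[r] = 2.1221, γ^t·E[r] = 1.086519, running G = 6.184296
t=4: π = [0.2380, 0.3103, 0.1985, 0.2533], E[r] = 2.1204, γ^t·E[r] = 0.868504, running G = 7.052800
t=5: π = [0.2380, 0.3102, 0.1985, 0.2533], E[r] = 2.1201, γ^t·E[r] = 0.694715, running G = 7.747515
t=6: π = [0.2380, 0.3102, 0.1985, 0.2533], E[r] = 2.1201, γ^t·E[r] = 0.555762, running G = 8.303276
t=7: π = [0.2380, 0.3102, 0.1985, 0.2533], E[r] = 2.1201, γ^t·E[r] = 0.444608, running G = 8.747884
t=8: π = [0.2380, 0.3102, 0.1985, 0.2533], E[r] = 2.1201, γ^t·E[r] = 0.355686, running G = 9.103571

G = 9.1036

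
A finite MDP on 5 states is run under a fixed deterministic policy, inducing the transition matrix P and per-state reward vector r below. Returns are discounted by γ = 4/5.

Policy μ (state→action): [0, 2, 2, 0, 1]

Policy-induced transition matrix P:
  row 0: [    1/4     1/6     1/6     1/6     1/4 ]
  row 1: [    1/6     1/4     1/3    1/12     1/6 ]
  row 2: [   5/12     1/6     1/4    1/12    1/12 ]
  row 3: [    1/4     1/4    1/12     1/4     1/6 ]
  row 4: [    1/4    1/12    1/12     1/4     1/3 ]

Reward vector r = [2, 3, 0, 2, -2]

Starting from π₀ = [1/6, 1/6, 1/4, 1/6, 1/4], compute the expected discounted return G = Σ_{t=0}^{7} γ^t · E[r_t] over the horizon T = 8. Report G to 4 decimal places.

t=0: π = [0.1667, 0.1667, 0.2500, 0.1667, 0.2500], E[r] = 0.6667, γ^t·E[r] = 0.666667, running G = 0.666667
t=1: π = [0.2778, 0.1736, 0.1806, 0.1667, 0.2014], E[r] = 1.0069, γ^t·E[r] = 0.805556, running G = 1.472222
t=2: π = [0.2656, 0.1782, 0.1800, 0.1678, 0.2083], E[r] = 0.9850, γ^t·E[r] = 0.630370, running G = 2.102593
t=3: π = [0.2651, 0.1781, 0.1800, 0.1682, 0.2085], E[r] = 0.9840, γ^t·E[r] = 0.503802, running G = 2.606395
t=4: π = [0.2652, 0.1781, 0.1800, 0.1682, 0.2085], E[r] = 0.9842, γ^t·E[r] = 0.403109, running G = 3.009505
t=5: π = [0.2651, 0.1782, 0.1800, 0.1682, 0.2085], E[r] = 0.9842, γ^t·E[r] = 0.322489, running G = 3.331993
t=6: π = [0.2651, 0.1782, 0.1800, 0.1682, 0.2085], E[r] = 0.9842, γ^t·E[r] = 0.257991, running G = 3.589984
t=7: π = [0.2651, 0.1782, 0.1800, 0.1682, 0.2085], E[r] = 0.9842, γ^t·E[r] = 0.206393, running G = 3.796377

G = 3.7964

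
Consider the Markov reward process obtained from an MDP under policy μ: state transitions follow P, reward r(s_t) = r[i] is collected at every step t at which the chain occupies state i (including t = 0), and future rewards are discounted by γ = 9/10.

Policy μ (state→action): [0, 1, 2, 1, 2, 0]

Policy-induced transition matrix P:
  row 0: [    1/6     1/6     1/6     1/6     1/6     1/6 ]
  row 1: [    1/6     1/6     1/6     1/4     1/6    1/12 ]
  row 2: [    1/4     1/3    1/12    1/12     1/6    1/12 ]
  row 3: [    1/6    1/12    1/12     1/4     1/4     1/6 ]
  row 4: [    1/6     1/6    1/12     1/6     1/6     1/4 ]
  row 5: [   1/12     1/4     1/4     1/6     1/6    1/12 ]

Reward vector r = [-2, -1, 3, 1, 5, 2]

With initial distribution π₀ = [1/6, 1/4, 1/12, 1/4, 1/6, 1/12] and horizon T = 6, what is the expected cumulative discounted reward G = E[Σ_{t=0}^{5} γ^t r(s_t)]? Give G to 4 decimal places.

G = 5.6710

t=0: π = [0.1667, 0.2500, 0.0833, 0.2500, 0.1667, 0.0833], E[r] = 0.9167, γ^t·E[r] = 0.916667, running G = 0.916667
t=1: π = [0.1667, 0.1667, 0.1319, 0.2014, 0.1875, 0.1458], E[r] = 1.3264, γ^t·E[r] = 1.193750, running G = 2.110417
t=2: π = [0.1655, 0.1840, 0.1354, 0.1863, 0.1834, 0.1453], E[r] = 1.2853, γ^t·E[r] = 1.041094, running G = 3.151510
t=3: π = [0.1658, 0.1858, 0.1367, 0.1862, 0.1822, 0.1432], E[r] = 1.2762, γ^t·E[r] = 0.930340, running G = 4.081850
t=4: π = [0.1661, 0.1859, 0.1365, 0.1863, 0.1822, 0.1430], E[r] = 1.2747, γ^t·E[r] = 0.836349, running G = 4.918199
t=5: π = [0.1661, 0.1858, 0.1365, 0.1863, 0.1822, 0.1431], E[r] = 1.2748, γ^t·E[r] = 0.752780, running G = 5.670979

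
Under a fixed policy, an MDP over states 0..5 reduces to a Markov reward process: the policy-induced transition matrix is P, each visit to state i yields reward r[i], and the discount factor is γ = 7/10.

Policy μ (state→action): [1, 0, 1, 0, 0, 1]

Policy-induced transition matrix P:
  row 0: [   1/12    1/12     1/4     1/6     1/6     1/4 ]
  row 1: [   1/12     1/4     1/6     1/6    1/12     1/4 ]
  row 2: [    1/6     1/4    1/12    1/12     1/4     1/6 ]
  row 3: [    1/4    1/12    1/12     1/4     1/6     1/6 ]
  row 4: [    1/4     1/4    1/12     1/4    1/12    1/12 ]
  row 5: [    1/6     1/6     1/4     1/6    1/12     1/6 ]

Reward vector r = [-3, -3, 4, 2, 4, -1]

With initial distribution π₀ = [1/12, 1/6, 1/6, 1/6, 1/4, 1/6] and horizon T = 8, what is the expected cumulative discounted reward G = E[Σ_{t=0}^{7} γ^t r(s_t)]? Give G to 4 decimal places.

G = 1.6805

t=0: π = [0.0833, 0.1667, 0.1667, 0.1667, 0.2500, 0.1667], E[r] = 1.0833, γ^t·E[r] = 1.083333, running G = 1.083333
t=1: π = [0.1806, 0.1944, 0.1389, 0.1875, 0.1319, 0.1667], E[r] = 0.1667, γ^t·E[r] = 0.116667, running G = 1.200000
t=2: π = [0.1620, 0.1748, 0.1574, 0.1817, 0.1372, 0.1869], E[r] = 0.3443, γ^t·E[r] = 0.168721, running G = 1.368721
t=3: π = [0.1652, 0.1771, 0.1561, 0.1801, 0.1382, 0.1833], E[r] = 0.3271, γ^t·E[r] = 0.112200, running G = 1.480921
t=4: π = [0.1647, 0.1772, 0.1562, 0.1802, 0.1381, 0.1837], E[r] = 0.3283, γ^t·E[r] = 0.078833, running G = 1.559754
t=5: π = [0.1647, 0.1772, 0.1562, 0.1802, 0.1381, 0.1836], E[r] = 0.3280, γ^t·E[r] = 0.055121, running G = 1.614875
t=6: π = [0.1647, 0.1772, 0.1562, 0.1802, 0.1381, 0.1837], E[r] = 0.3280, γ^t·E[r] = 0.038589, running G = 1.653464
t=7: π = [0.1647, 0.1772, 0.1562, 0.1802, 0.1381, 0.1837], E[r] = 0.3280, γ^t·E[r] = 0.027012, running G = 1.680476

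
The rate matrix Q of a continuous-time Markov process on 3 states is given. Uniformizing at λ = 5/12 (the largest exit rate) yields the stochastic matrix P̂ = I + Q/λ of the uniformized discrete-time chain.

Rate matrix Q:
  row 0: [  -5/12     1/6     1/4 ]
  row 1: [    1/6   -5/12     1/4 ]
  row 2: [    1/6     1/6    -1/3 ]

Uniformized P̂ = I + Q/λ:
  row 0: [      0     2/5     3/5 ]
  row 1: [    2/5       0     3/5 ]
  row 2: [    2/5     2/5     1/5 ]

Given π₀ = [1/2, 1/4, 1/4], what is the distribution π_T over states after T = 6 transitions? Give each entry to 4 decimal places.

t=0: π = [0.5000, 0.2500, 0.2500]
t=1: π = [0.2000, 0.3000, 0.5000]
t=2: π = [0.3200, 0.2800, 0.4000]
t=3: π = [0.2720, 0.2880, 0.4400]
t=4: π = [0.2912, 0.2848, 0.4240]
t=5: π = [0.2835, 0.2861, 0.4304]
t=6: π = [0.2866, 0.2856, 0.4278]

π = [0.2866, 0.2856, 0.4278]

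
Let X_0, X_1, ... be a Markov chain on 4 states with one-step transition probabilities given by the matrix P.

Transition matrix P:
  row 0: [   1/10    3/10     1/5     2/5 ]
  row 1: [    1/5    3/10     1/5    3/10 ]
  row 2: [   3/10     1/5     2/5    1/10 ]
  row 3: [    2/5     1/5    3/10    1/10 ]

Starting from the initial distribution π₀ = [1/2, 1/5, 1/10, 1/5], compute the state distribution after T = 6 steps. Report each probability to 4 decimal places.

t=0: π = [0.5000, 0.2000, 0.1000, 0.2000]
t=1: π = [0.2000, 0.2700, 0.2400, 0.2900]
t=2: π = [0.2620, 0.2470, 0.2770, 0.2140]
t=3: π = [0.2443, 0.2509, 0.2768, 0.2280]
t=4: π = [0.2489, 0.2495, 0.2782, 0.2235]
t=5: π = [0.2476, 0.2498, 0.2780, 0.2246]
t=6: π = [0.2479, 0.2497, 0.2781, 0.2243]

π = [0.2479, 0.2497, 0.2781, 0.2243]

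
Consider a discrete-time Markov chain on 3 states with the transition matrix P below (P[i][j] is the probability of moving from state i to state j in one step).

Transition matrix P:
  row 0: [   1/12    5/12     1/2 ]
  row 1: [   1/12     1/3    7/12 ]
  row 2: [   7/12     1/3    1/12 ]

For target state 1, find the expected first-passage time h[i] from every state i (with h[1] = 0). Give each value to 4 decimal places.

h = [2.5823, 0.0000, 2.7342]

First-step conditioning: h[1] = 0; for i ≠ 1, h[i] = 1 + Σ_k P[i][k]·h[k].
  h[0] = 1 + 1/12·h[0] + 1/2·h[2]
  h[2] = 1 + 7/12·h[0] + 1/12·h[2]
Solving the 2×2 linear system over states ≠ 1 gives exactly h = [204/79, 0, 216/79] (h[1] = 0 is the target).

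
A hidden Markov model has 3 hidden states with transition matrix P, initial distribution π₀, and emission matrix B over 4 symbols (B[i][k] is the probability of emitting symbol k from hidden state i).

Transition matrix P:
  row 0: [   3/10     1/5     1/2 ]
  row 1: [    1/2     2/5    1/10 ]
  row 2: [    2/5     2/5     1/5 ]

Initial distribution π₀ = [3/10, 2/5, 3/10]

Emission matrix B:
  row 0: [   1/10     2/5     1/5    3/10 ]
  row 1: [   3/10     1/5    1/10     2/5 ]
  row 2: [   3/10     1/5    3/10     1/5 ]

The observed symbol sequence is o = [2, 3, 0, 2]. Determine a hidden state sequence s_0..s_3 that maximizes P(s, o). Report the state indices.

t=0: δ = [6.000e-02, 4.000e-02, 9.000e-02]  (obs o_0=2)
t=1: δ = [1.080e-02, 1.440e-02, 6.000e-03]  ψ = [2, 2, 0]  (obs o_1=3)
t=2: δ = [7.200e-04, 1.728e-03, 1.620e-03]  ψ = [1, 1, 0]  (obs o_2=0)
t=3: δ = [1.728e-04, 6.912e-05, 1.080e-04]  ψ = [1, 1, 0]  (obs o_3=2)
backtrack: best end state = 0; path = [2, 1, 1, 0]

path = [2, 1, 1, 0]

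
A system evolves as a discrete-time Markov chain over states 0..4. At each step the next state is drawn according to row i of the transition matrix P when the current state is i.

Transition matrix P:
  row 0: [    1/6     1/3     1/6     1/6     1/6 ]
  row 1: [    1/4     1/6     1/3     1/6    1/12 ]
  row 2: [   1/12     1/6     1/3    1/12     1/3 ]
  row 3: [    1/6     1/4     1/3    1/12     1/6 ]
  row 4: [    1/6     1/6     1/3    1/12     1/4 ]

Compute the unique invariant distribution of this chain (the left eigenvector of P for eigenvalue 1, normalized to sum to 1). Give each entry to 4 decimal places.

π = [0.1580, 0.2024, 0.3070, 0.1134, 0.2192]

Balance equations π_j = Σ_i π_i·P[i][j]:
  π_0 = 1/6·π_0 + 1/4·π_1 + 1/12·π_2 + 1/6·π_3 + 1/6·π_4
  π_1 = 1/3·π_0 + 1/6·π_1 + 1/6·π_2 + 1/4·π_3 + 1/6·π_4
  π_2 = 1/6·π_0 + 1/3·π_1 + 1/3·π_2 + 1/3·π_3 + 1/3·π_4
  π_3 = 1/6·π_0 + 1/6·π_1 + 1/12·π_2 + 1/12·π_3 + 1/12·π_4
  normalize: π_0 + π_1 + π_2 + π_3 + π_4 = 1
Solving the linear system gives exactly π = [1580/10003, 2025/10003, 3071/10003, 162/1429, 2193/10003].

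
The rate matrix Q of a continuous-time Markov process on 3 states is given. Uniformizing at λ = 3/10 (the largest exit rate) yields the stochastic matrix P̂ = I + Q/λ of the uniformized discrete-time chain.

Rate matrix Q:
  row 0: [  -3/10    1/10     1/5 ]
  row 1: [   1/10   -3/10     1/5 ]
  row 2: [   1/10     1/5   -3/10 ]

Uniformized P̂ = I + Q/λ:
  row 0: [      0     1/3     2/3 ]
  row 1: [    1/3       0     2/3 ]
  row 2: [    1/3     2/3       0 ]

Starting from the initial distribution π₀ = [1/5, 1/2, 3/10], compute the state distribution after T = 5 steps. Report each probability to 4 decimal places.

π = [0.2502, 0.3366, 0.4132]

t=0: π = [0.2000, 0.5000, 0.3000]
t=1: π = [0.2667, 0.2667, 0.4667]
t=2: π = [0.2444, 0.4000, 0.3556]
t=3: π = [0.2519, 0.3185, 0.4296]
t=4: π = [0.2494, 0.3704, 0.3802]
t=5: π = [0.2502, 0.3366, 0.4132]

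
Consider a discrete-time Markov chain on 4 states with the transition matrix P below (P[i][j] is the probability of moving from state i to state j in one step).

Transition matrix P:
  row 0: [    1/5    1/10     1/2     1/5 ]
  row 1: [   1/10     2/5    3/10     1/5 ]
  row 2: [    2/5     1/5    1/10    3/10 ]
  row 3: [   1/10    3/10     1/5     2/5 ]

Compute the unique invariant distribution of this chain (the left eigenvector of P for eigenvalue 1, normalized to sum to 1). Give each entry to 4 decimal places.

π = [0.1976, 0.2606, 0.2594, 0.2824]

Balance equations π_j = Σ_i π_i·P[i][j]:
  π_0 = 1/5·π_0 + 1/10·π_1 + 2/5·π_2 + 1/10·π_3
  π_1 = 1/10·π_0 + 2/5·π_1 + 1/5·π_2 + 3/10·π_3
  π_2 = 1/2·π_0 + 3/10·π_1 + 1/10·π_2 + 1/5·π_3
  normalize: π_0 + π_1 + π_2 + π_3 = 1
Solving the linear system gives exactly π = [163/825, 43/165, 214/825, 233/825].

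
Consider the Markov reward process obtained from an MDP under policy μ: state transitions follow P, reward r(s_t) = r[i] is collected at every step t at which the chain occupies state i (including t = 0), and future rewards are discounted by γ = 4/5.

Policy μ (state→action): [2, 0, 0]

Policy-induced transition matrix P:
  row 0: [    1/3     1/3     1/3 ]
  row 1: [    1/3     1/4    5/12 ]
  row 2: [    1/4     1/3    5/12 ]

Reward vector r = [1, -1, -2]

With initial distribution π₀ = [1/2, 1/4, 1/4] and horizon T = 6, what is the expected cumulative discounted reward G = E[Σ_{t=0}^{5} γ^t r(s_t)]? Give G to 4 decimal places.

t=0: π = [0.5000, 0.2500, 0.2500], E[r] = -0.2500, γ^t·E[r] = -0.250000, running G = -0.250000
t=1: π = [0.3125, 0.3125, 0.3750], E[r] = -0.7500, γ^t·E[r] = -0.600000, running G = -0.850000
t=2: π = [0.3021, 0.3073, 0.3906], E[r] = -0.7865, γ^t·E[r] = -0.503333, running G = -1.353333
t=3: π = [0.3008, 0.3077, 0.3915], E[r] = -0.7899, γ^t·E[r] = -0.404444, running G = -1.757778
t=4: π = [0.3007, 0.3077, 0.3916], E[r] = -0.7902, γ^t·E[r] = -0.323659, running G = -2.081437
t=5: π = [0.3007, 0.3077, 0.3916], E[r] = -0.7902, γ^t·E[r] = -0.258935, running G = -2.340372

G = -2.3404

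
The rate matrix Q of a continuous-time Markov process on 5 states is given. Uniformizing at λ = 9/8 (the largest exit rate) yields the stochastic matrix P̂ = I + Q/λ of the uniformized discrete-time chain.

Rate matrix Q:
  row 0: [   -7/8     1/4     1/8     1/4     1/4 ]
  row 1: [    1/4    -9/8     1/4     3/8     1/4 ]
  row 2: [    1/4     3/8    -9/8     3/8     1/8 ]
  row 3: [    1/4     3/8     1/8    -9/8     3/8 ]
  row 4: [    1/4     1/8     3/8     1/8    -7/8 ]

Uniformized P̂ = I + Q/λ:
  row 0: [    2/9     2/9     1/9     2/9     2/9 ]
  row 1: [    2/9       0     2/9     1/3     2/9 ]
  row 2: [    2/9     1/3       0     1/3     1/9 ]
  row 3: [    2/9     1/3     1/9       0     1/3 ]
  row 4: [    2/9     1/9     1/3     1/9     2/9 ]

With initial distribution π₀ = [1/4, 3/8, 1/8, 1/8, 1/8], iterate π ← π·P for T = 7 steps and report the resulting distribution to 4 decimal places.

t=0: π = [0.2500, 0.3750, 0.1250, 0.1250, 0.1250]
t=1: π = [0.2222, 0.1528, 0.1667, 0.2361, 0.2222]
t=2: π = [0.2222, 0.2083, 0.1590, 0.1806, 0.2299]
t=3: π = [0.2222, 0.1881, 0.1677, 0.1974, 0.2246]
t=4: π = [0.2222, 0.1960, 0.1633, 0.1929, 0.2255]
t=5: π = [0.2222, 0.1932, 0.1649, 0.1942, 0.2255]
t=6: π = [0.2222, 0.1941, 0.1644, 0.1938, 0.2255]
t=7: π = [0.2222, 0.1938, 0.1645, 0.1939, 0.2255]

π = [0.2222, 0.1938, 0.1645, 0.1939, 0.2255]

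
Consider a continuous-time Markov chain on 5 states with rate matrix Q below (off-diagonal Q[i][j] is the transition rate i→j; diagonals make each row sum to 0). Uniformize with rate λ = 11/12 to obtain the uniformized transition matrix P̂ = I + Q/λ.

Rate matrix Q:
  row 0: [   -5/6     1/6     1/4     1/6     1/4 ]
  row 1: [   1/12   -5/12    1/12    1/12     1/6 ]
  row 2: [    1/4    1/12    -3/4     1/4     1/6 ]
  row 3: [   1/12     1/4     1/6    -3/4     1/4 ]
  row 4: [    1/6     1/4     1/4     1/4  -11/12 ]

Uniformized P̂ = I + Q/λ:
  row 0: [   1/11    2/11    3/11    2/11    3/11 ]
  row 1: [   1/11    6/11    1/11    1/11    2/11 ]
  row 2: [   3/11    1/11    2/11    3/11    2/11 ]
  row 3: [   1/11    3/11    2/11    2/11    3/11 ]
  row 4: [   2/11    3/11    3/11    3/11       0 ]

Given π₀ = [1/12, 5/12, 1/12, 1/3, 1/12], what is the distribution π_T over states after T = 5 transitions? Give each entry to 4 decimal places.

π = [0.1402, 0.3127, 0.1822, 0.1860, 0.1790]

t=0: π = [0.0833, 0.4167, 0.0833, 0.3333, 0.0833]
t=1: π = [0.1136, 0.3636, 0.1591, 0.1591, 0.2045]
t=2: π = [0.1384, 0.3326, 0.1777, 0.1818, 0.1694]
t=3: π = [0.1386, 0.3186, 0.1796, 0.1831, 0.1801]
t=4: π = [0.1399, 0.3144, 0.1818, 0.1856, 0.1783]
t=5: π = [0.1402, 0.3127, 0.1822, 0.1860, 0.1790]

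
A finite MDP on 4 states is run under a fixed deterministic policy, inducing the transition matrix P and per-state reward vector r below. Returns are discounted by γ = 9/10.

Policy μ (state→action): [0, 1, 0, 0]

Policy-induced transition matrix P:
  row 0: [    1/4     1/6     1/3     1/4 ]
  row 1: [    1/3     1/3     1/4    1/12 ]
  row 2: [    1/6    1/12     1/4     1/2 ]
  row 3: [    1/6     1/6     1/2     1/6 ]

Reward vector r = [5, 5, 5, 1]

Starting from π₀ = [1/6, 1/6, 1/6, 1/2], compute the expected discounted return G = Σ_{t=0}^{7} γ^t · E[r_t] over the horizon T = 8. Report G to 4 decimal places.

G = 21.3376

t=0: π = [0.1667, 0.1667, 0.1667, 0.5000], E[r] = 3.0000, γ^t·E[r] = 3.000000, running G = 3.000000
t=1: π = [0.2083, 0.1806, 0.3889, 0.2222], E[r] = 4.1111, γ^t·E[r] = 3.700000, running G = 6.700000
t=2: π = [0.2141, 0.1644, 0.3229, 0.2986], E[r] = 3.8056, γ^t·E[r] = 3.082500, running G = 9.782500
t=3: π = [0.2119, 0.1671, 0.3425, 0.2785], E[r] = 3.8862, γ^t·E[r] = 2.833031, running G = 12.615531
t=4: π = [0.2122, 0.1660, 0.3373, 0.2846], E[r] = 3.8618, γ^t·E[r] = 2.533697, running G = 15.149228
t=5: π = [0.2120, 0.1662, 0.3388, 0.2829], E[r] = 3.8682, γ^t·E[r] = 2.284156, running G = 17.433384
t=6: π = [0.2120, 0.1661, 0.3384, 0.2834], E[r] = 3.8663, γ^t·E[r] = 2.054714, running G = 19.488098
t=7: π = [0.2120, 0.1662, 0.3385, 0.2833], E[r] = 3.8668, γ^t·E[r] = 1.849492, running G = 21.337590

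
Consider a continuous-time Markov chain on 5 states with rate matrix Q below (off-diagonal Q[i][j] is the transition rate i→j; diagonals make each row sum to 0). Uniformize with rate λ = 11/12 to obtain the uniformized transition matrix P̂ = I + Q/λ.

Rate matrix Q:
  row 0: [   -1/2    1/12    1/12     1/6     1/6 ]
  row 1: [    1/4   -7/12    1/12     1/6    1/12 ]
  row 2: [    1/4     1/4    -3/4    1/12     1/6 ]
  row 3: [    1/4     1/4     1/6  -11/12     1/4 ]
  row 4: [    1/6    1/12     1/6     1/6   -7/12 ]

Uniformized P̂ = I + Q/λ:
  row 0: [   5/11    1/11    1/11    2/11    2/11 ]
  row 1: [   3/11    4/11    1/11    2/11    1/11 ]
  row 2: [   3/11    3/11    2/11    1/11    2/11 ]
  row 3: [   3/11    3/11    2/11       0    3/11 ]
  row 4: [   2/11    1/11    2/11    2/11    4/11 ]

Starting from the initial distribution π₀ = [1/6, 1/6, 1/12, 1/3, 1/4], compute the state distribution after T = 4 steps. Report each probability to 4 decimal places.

t=0: π = [0.1667, 0.1667, 0.0833, 0.3333, 0.2500]
t=1: π = [0.2803, 0.2121, 0.1515, 0.1136, 0.2424]
t=2: π = [0.3017, 0.1970, 0.1371, 0.1474, 0.2169]
t=3: π = [0.3079, 0.1963, 0.1365, 0.1426, 0.2168]
t=4: π = [0.3090, 0.1952, 0.1360, 0.1435, 0.2163]

π = [0.3090, 0.1952, 0.1360, 0.1435, 0.2163]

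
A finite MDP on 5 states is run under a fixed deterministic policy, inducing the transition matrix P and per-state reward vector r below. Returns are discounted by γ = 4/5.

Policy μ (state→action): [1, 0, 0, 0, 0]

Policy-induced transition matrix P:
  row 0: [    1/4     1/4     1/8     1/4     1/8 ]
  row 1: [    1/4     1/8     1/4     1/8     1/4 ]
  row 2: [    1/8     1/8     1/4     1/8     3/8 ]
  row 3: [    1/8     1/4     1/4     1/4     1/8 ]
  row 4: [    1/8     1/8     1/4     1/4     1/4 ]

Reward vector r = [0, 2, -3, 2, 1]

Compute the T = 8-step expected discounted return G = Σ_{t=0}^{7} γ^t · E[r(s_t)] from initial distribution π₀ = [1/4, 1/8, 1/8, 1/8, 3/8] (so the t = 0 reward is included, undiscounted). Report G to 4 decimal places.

t=0: π = [0.2500, 0.1250, 0.1250, 0.1250, 0.3750], E[r] = 0.5000, γ^t·E[r] = 0.500000, running G = 0.500000
t=1: π = [0.1719, 0.1719, 0.2188, 0.2188, 0.2188], E[r] = 0.3438, γ^t·E[r] = 0.275000, running G = 0.775000
t=2: π = [0.1680, 0.1738, 0.2285, 0.2012, 0.2285], E[r] = 0.2930, γ^t·E[r] = 0.187500, running G = 0.962500
t=3: π = [0.1677, 0.1711, 0.2290, 0.1997, 0.2324], E[r] = 0.2871, γ^t·E[r] = 0.147000, running G = 1.109500
t=4: π = [0.1674, 0.1709, 0.2290, 0.2000, 0.2327], E[r] = 0.2874, γ^t·E[r] = 0.117725, running G = 1.227225
t=5: π = [0.1673, 0.1709, 0.2291, 0.2000, 0.2327], E[r] = 0.2873, γ^t·E[r] = 0.094148, running G = 1.321373
t=6: π = [0.1673, 0.1709, 0.2291, 0.2000, 0.2327], E[r] = 0.2873, γ^t·E[r] = 0.075309, running G = 1.396681
t=7: π = [0.1673, 0.1709, 0.2291, 0.2000, 0.2327], E[r] = 0.2873, γ^t·E[r] = 0.060246, running G = 1.456927

G = 1.4569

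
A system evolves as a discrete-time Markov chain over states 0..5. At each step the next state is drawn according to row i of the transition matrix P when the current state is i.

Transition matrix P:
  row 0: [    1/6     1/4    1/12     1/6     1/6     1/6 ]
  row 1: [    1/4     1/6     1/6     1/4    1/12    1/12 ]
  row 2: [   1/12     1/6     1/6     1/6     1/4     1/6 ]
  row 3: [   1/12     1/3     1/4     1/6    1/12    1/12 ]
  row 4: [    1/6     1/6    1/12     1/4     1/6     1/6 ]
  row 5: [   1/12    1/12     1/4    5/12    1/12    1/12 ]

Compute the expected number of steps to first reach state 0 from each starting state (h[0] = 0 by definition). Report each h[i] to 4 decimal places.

First-step conditioning: h[0] = 0; for i ≠ 0, h[i] = 1 + Σ_k P[i][k]·h[k].
  h[1] = 1 + 1/6·h[1] + 1/6·h[2] + 1/4·h[3] + 1/12·h[4] + 1/12·h[5]
  h[2] = 1 + 1/6·h[1] + 1/6·h[2] + 1/6·h[3] + 1/4·h[4] + 1/6·h[5]
  h[3] = 1 + 1/3·h[1] + 1/4·h[2] + 1/6·h[3] + 1/12·h[4] + 1/12·h[5]
  h[4] = 1 + 1/6·h[1] + 1/12·h[2] + 1/4·h[3] + 1/6·h[4] + 1/6·h[5]
  h[5] = 1 + 1/12·h[1] + 1/4·h[2] + 5/12·h[3] + 1/12·h[4] + 1/12·h[5]
Solving the 5×5 linear system over states ≠ 0 gives exactly h = [0, 41682/6325, 49422/6325, 9738/1265, 45564/6325, 50442/6325] (h[0] = 0 is the target).

h = [0.0000, 6.5900, 7.8138, 7.6980, 7.2038, 7.9750]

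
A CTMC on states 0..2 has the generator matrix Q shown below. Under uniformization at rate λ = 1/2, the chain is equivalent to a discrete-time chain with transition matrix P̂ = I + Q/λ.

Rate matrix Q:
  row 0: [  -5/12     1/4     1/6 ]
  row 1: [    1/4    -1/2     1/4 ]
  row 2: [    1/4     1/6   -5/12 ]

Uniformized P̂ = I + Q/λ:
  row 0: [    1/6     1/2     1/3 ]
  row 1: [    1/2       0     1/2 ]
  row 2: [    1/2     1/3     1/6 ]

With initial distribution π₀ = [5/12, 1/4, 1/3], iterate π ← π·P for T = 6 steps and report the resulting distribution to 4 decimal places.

t=0: π = [0.4167, 0.2500, 0.3333]
t=1: π = [0.3611, 0.3194, 0.3194]
t=2: π = [0.3796, 0.2870, 0.3333]
t=3: π = [0.3735, 0.3009, 0.3256]
t=4: π = [0.3755, 0.2953, 0.3292]
t=5: π = [0.3748, 0.2975, 0.3277]
t=6: π = [0.3751, 0.2966, 0.3283]

π = [0.3751, 0.2966, 0.3283]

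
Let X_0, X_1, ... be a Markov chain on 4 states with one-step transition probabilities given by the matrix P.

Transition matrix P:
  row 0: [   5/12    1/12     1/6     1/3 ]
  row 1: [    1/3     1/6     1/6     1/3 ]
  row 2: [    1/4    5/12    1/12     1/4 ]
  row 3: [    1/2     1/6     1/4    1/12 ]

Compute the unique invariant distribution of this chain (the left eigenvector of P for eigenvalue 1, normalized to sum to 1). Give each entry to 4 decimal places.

π = [0.3942, 0.1772, 0.1735, 0.2551]

Balance equations π_j = Σ_i π_i·P[i][j]:
  π_0 = 5/12·π_0 + 1/3·π_1 + 1/4·π_2 + 1/2·π_3
  π_1 = 1/12·π_0 + 1/6·π_1 + 5/12·π_2 + 1/6·π_3
  π_2 = 1/6·π_0 + 1/6·π_1 + 1/12·π_2 + 1/4·π_3
  normalize: π_0 + π_1 + π_2 + π_3 = 1
Solving the linear system gives exactly π = [425/1078, 191/1078, 17/98, 25/98].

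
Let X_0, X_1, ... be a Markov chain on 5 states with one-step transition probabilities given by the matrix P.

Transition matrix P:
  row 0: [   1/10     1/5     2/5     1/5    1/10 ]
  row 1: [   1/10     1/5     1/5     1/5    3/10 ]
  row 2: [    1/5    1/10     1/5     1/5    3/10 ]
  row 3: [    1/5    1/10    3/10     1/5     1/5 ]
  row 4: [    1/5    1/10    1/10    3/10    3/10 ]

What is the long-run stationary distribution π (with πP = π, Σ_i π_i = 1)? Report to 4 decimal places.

π = [0.1700, 0.1300, 0.2321, 0.2244, 0.2436]

Balance equations π_j = Σ_i π_i·P[i][j]:
  π_0 = 1/10·π_0 + 1/10·π_1 + 1/5·π_2 + 1/5·π_3 + 1/5·π_4
  π_1 = 1/5·π_0 + 1/5·π_1 + 1/10·π_2 + 1/10·π_3 + 1/10·π_4
  π_2 = 2/5·π_0 + 1/5·π_1 + 1/5·π_2 + 3/10·π_3 + 1/10·π_4
  π_3 = 1/5·π_0 + 1/5·π_1 + 1/5·π_2 + 1/5·π_3 + 3/10·π_4
  normalize: π_0 + π_1 + π_2 + π_3 + π_4 = 1
Solving the linear system gives exactly π = [17/100, 13/100, 586/2525, 1133/5050, 123/505].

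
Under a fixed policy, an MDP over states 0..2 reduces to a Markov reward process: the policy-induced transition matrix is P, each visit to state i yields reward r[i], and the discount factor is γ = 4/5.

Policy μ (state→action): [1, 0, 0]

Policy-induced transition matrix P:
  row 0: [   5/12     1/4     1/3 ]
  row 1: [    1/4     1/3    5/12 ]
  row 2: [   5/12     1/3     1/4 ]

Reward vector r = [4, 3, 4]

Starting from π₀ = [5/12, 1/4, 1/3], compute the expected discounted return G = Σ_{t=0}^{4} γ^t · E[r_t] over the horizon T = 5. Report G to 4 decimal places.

G = 12.4851

t=0: π = [0.4167, 0.2500, 0.3333], E[r] = 3.7500, γ^t·E[r] = 3.750000, running G = 3.750000
t=1: π = [0.3750, 0.2986, 0.3264], E[r] = 3.7014, γ^t·E[r] = 2.961111, running G = 6.711111
t=2: π = [0.3669, 0.3021, 0.3310], E[r] = 3.6979, γ^t·E[r] = 2.366667, running G = 9.077778
t=3: π = [0.3663, 0.3028, 0.3309], E[r] = 3.6972, γ^t·E[r] = 1.892988, running G = 10.970765
t=4: π = [0.3662, 0.3028, 0.3310], E[r] = 3.6972, γ^t·E[r] = 1.514370, running G = 12.485136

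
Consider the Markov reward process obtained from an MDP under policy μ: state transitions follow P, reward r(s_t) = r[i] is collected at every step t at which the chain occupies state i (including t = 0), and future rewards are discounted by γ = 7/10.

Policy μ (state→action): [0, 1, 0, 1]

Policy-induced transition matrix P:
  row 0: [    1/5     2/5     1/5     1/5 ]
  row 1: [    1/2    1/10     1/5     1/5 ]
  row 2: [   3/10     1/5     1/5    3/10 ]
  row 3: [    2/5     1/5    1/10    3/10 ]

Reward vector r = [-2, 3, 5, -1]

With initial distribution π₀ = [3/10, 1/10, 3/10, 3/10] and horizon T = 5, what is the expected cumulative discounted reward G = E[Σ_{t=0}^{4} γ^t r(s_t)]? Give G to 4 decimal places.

G = 2.1153

t=0: π = [0.3000, 0.1000, 0.3000, 0.3000], E[r] = 0.9000, γ^t·E[r] = 0.900000, running G = 0.900000
t=1: π = [0.3200, 0.2500, 0.1700, 0.2600], E[r] = 0.7000, γ^t·E[r] = 0.490000, running G = 1.390000
t=2: π = [0.3440, 0.2390, 0.1740, 0.2430], E[r] = 0.6560, γ^t·E[r] = 0.321440, running G = 1.711440
t=3: π = [0.3377, 0.2449, 0.1757, 0.2417], E[r] = 0.6961, γ^t·E[r] = 0.238762, running G = 1.950202
t=4: π = [0.3394, 0.2431, 0.1758, 0.2417], E[r] = 0.6878, γ^t·E[r] = 0.165141, running G = 2.115343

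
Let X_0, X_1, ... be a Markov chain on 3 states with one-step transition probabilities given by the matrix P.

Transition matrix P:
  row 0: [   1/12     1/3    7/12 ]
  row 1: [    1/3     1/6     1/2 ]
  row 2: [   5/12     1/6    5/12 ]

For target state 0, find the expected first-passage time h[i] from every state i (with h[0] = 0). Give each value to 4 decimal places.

First-step conditioning: h[0] = 0; for i ≠ 0, h[i] = 1 + Σ_k P[i][k]·h[k].
  h[1] = 1 + 1/6·h[1] + 1/2·h[2]
  h[2] = 1 + 1/6·h[1] + 5/12·h[2]
Solving the 2×2 linear system over states ≠ 0 gives exactly h = [0, 78/29, 72/29] (h[0] = 0 is the target).

h = [0.0000, 2.6897, 2.4828]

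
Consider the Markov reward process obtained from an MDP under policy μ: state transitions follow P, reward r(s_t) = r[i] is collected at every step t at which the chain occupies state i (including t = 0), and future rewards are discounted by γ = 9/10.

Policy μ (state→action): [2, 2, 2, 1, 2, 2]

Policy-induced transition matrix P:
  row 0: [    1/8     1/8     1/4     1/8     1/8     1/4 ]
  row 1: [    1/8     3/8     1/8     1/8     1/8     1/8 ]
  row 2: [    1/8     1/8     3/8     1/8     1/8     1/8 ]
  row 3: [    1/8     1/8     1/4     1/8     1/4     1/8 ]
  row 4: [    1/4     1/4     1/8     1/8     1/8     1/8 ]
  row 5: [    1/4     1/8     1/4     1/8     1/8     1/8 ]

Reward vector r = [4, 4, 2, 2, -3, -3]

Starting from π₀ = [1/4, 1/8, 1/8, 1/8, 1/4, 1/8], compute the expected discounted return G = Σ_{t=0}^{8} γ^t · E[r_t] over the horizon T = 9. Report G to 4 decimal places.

G = 7.3605

t=0: π = [0.2500, 0.1250, 0.1250, 0.1250, 0.2500, 0.1250], E[r] = 0.8750, γ^t·E[r] = 0.875000, running G = 0.875000
t=1: π = [0.1719, 0.1875, 0.2188, 0.1250, 0.1406, 0.1563], E[r] = 1.2344, γ^t·E[r] = 1.110938, running G = 1.985938
t=2: π = [0.1621, 0.1895, 0.2363, 0.1250, 0.1406, 0.1465], E[r] = 1.2676, γ^t·E[r] = 1.026738, running G = 3.012676
t=3: π = [0.1609, 0.1899, 0.2383, 0.1250, 0.1406, 0.1453], E[r] = 1.2722, γ^t·E[r] = 0.927446, running G = 3.940122
t=4: π = [0.1607, 0.1901, 0.2385, 0.1250, 0.1406, 0.1451], E[r] = 1.2729, γ^t·E[r] = 0.835162, running G = 4.775284
t=5: π = [0.1607, 0.1901, 0.2385, 0.1250, 0.1406, 0.1451], E[r] = 1.2730, γ^t·E[r] = 0.751716, running G = 5.526999
t=6: π = [0.1607, 0.1901, 0.2385, 0.1250, 0.1406, 0.1451], E[r] = 1.2731, γ^t·E[r] = 0.676556, running G = 6.203555
t=7: π = [0.1607, 0.1901, 0.2385, 0.1250, 0.1406, 0.1451], E[r] = 1.2731, γ^t·E[r] = 0.608903, running G = 6.812458
t=8: π = [0.1607, 0.1901, 0.2385, 0.1250, 0.1406, 0.1451], E[r] = 1.2731, γ^t·E[r] = 0.548013, running G = 7.360471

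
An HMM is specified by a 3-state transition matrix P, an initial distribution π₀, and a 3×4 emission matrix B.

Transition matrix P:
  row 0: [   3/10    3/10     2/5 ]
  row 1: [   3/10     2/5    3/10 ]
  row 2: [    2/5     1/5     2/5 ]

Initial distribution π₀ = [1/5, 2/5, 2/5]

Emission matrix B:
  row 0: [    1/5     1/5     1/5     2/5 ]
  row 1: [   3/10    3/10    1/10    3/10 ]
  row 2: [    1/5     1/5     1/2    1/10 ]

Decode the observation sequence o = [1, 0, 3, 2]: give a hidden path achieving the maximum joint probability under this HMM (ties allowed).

path = [1, 1, 0, 2]

t=0: δ = [4.000e-02, 1.200e-01, 8.000e-02]  (obs o_0=1)
t=1: δ = [7.200e-03, 1.440e-02, 7.200e-03]  ψ = [1, 1, 1]  (obs o_1=0)
t=2: δ = [1.728e-03, 1.728e-03, 4.320e-04]  ψ = [1, 1, 1]  (obs o_2=3)
t=3: δ = [1.037e-04, 6.912e-05, 3.456e-04]  ψ = [0, 1, 0]  (obs o_3=2)
backtrack: best end state = 2; path = [1, 1, 0, 2]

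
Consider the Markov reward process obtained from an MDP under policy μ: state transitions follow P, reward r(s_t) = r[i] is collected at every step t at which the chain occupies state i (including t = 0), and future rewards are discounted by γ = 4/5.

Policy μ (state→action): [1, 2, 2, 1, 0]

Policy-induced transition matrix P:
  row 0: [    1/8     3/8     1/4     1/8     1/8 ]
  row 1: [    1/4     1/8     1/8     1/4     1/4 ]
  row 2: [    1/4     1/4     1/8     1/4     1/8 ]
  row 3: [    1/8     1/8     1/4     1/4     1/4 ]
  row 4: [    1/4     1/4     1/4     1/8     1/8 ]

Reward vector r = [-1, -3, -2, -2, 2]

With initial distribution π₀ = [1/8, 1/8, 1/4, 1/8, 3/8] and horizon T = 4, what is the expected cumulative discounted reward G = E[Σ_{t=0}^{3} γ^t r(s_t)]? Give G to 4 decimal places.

G = -3.1234

t=0: π = [0.1250, 0.1250, 0.2500, 0.1250, 0.3750], E[r] = -0.5000, γ^t·E[r] = -0.500000, running G = -0.500000
t=1: π = [0.2188, 0.2344, 0.2031, 0.1875, 0.1563], E[r] = -1.3906, γ^t·E[r] = -1.112500, running G = -1.612500
t=2: π = [0.1992, 0.2246, 0.1953, 0.2031, 0.1777], E[r] = -1.3145, γ^t·E[r] = -0.841250, running G = -2.453750
t=3: π = [0.1997, 0.2214, 0.1975, 0.2029, 0.1785], E[r] = -1.3079, γ^t·E[r] = -0.669625, running G = -3.123375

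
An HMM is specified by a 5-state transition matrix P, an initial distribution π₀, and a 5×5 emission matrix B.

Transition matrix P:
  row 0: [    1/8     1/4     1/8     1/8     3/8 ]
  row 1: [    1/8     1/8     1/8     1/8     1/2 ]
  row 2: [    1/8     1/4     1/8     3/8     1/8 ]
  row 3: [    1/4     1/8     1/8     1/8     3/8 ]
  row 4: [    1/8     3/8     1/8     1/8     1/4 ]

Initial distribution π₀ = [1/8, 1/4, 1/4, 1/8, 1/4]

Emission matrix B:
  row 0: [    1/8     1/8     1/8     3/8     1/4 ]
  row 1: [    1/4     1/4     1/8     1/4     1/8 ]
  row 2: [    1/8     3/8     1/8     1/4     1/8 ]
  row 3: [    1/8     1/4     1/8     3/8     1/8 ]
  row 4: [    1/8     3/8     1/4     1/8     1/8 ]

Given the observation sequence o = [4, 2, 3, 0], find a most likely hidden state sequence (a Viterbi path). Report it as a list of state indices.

path = [1, 4, 1, 4]

t=0: δ = [3.125e-02, 3.125e-02, 3.125e-02, 1.562e-02, 3.125e-02]  (obs o_0=4)
t=1: δ = [4.883e-04, 1.465e-03, 4.883e-04, 1.465e-03, 3.906e-03]  ψ = [0, 4, 0, 2, 1]  (obs o_1=2)
t=2: δ = [1.831e-04, 3.662e-04, 1.221e-04, 1.831e-04, 1.221e-04]  ψ = [4, 4, 4, 4, 4]  (obs o_2=3)
t=3: δ = [5.722e-06, 1.144e-05, 5.722e-06, 5.722e-06, 2.289e-05]  ψ = [1, 0, 1, 1, 1]  (obs o_3=0)
backtrack: best end state = 4; path = [1, 4, 1, 4]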